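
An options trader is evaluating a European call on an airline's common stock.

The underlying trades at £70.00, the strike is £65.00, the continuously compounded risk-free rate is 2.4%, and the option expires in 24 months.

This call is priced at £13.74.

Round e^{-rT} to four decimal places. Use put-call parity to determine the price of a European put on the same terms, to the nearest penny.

exp(−rT) = exp(−0.024·2) = 0.9531
Put-call parity: C − P = S − K·e^(−rT) = 70 − 65·0.9531 = 70 − 61.9515 = 8.0485
P = C − (C − P) = 13.74 − (8.0485) = 5.6915

£5.69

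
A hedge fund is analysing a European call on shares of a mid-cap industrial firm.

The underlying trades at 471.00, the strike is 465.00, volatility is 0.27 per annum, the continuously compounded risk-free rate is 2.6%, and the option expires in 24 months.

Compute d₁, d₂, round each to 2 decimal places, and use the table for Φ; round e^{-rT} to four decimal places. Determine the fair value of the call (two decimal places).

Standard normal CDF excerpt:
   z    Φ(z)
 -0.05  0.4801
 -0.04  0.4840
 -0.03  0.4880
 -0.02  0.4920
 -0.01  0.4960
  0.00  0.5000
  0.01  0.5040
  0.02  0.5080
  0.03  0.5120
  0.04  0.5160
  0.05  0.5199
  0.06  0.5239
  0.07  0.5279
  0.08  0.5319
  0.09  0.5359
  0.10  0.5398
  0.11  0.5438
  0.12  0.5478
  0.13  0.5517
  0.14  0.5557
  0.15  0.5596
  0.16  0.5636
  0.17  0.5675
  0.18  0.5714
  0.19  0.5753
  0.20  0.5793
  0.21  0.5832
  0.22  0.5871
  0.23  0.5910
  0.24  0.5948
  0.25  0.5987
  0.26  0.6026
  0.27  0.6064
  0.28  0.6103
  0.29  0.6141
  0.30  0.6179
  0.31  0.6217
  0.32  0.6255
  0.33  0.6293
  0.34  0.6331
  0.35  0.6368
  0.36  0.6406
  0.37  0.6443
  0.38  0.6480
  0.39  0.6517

T = 2;  σ√T = 0.3818
d₁ = [ln(471/465) + (0.026 + 0.27²/2)·2] / 0.3818 = [0.0128 + 0.1249] / 0.3818 = 0.3607 ≈ 0.36
d₂ = d₁ − σ√T = 0.3607 − 0.3818 = -0.0212 ≈ -0.02
exp(−rT) = exp(−0.026·2) = 0.9493
C = 471·N(0.36) − 465·0.9493·N(-0.02) = 471·0.6406 − 465·0.9493·0.4920 = 301.7226 − 217.1809 = 84.5417

84.54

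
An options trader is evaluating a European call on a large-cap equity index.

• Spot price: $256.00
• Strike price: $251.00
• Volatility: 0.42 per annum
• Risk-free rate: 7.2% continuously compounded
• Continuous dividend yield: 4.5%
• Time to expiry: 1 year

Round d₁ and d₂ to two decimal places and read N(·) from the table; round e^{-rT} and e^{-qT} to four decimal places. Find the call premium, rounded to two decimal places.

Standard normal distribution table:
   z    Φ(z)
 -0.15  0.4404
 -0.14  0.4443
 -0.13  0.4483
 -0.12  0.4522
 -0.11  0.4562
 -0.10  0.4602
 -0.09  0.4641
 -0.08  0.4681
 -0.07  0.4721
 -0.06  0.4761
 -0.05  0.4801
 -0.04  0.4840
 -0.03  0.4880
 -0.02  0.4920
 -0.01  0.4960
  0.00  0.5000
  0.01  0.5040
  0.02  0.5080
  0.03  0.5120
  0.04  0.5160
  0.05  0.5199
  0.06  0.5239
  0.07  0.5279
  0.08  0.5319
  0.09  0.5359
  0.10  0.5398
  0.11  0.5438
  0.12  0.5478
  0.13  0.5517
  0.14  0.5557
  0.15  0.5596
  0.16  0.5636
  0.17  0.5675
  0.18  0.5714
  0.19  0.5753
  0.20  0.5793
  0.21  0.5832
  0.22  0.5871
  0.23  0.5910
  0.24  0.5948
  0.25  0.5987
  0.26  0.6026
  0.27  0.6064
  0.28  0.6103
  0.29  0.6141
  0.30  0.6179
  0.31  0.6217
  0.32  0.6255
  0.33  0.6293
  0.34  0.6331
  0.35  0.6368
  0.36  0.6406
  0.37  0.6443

$45.60

σ√T = 0.42 × 1.0000 = 0.4200
d₁ = [ln(256/251) + (0.072 − 0.045 + 0.42²/2)·1] / 0.4200 = [0.0197 + 0.1152] / 0.4200 = 0.3212 ≈ 0.32
d₂ = d₁ − σ√T = 0.3212 − 0.4200 = -0.0988 ≈ -0.10
exp(−qT) = exp(−0.045·1) = 0.9560;  exp(−rT) = exp(−0.072·1) = 0.9305
C = 256·0.9560·N(0.32) − 251·0.9305·N(-0.10) = 256·0.9560·0.6255 − 251·0.9305·0.4602 = 153.0824 − 107.4822 = 45.6001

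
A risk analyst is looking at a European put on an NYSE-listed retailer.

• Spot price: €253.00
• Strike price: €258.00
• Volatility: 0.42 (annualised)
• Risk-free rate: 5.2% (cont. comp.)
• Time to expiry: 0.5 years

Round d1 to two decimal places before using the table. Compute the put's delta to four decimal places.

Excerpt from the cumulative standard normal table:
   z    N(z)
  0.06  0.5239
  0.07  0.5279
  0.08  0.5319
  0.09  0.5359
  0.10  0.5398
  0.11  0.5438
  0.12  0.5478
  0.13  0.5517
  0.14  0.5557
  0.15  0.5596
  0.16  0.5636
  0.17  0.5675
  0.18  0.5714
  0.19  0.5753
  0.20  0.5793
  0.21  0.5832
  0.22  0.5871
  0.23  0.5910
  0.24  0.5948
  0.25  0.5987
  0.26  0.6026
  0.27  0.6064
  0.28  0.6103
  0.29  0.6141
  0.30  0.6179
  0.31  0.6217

-0.4325

T = 0.5;  σ√T = 0.2970
d₁ = [ln(253/258) + (0.052 + 0.42²/2)·0.5] / 0.2970 = [-0.0196 + 0.0701] / 0.2970 = 0.1701 ⇒ 0.17
N(d₁) = N(0.17) = 0.5675
Δ_put = N(d₁) − 1 = 0.5675 − 1 = -0.4325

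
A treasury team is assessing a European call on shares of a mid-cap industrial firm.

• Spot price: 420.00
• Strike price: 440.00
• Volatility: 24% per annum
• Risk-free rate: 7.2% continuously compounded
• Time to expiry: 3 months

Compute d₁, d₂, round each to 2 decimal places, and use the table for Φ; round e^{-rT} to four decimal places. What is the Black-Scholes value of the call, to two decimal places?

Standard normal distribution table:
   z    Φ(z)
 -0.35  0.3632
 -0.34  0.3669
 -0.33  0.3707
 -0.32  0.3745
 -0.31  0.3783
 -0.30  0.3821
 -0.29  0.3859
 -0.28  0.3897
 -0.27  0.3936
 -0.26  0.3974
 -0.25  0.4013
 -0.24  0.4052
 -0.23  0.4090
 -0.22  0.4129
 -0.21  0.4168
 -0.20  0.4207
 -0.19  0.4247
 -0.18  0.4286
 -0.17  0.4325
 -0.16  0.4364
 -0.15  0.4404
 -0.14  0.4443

σ√T = 0.24 × 0.5000 = 0.1200
d₁ = [ln(420/440) + (0.072 + 0.24²/2)·0.25] / 0.1200 = [-0.0465 + 0.0252] / 0.1200 = -0.1777 ≈ -0.18
d₂ = d₁ − σ√T = -0.1777 − 0.1200 = -0.2977 ≈ -0.30
exp(−rT) = exp(−0.072·0.25) = 0.9822
C = 420·N(-0.18) − 440·0.9822·N(-0.30) = 420·0.4286 − 440·0.9822·0.3821 = 180.0120 − 165.1314 = 14.8806

14.88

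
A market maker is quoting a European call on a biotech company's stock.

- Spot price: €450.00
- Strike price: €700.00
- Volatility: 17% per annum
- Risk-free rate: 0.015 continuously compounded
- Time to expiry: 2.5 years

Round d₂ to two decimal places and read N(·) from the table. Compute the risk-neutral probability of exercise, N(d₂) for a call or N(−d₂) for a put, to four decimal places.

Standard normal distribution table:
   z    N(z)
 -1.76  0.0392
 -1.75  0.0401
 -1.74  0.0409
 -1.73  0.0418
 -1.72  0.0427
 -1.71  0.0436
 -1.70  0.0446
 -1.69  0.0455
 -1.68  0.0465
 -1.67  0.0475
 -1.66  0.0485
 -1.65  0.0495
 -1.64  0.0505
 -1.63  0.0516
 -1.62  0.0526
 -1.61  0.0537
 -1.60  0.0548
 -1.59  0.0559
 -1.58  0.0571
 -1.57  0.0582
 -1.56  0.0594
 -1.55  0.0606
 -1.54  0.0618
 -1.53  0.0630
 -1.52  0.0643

0.0505

T = 2.5;  σ√T = 0.2688
d₁ = [ln(450/700) + (0.015 + 0.17²/2)·2.5] / 0.2688 = [-0.4418 + 0.0736] / 0.2688 = -1.3699 ≈ -1.37
d₂ = d₁ − σ√T = -1.3699 − 0.2688 = -1.6386 ≈ -1.64
Pr(exercise) under Q = N(d₂) = 0.0505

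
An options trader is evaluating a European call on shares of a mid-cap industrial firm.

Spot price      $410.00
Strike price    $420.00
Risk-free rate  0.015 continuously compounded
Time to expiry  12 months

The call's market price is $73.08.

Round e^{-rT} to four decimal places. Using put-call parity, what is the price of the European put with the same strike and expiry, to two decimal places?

exp(−rT) = exp(−0.015·1) = 0.9851
Put-call parity: C − P = S − K·e^(−rT) = 410 − 420·0.9851 = 410 − 413.7420 = -3.7420
P = C − (C − P) = 73.08 − (-3.7420) = 76.8220

$76.82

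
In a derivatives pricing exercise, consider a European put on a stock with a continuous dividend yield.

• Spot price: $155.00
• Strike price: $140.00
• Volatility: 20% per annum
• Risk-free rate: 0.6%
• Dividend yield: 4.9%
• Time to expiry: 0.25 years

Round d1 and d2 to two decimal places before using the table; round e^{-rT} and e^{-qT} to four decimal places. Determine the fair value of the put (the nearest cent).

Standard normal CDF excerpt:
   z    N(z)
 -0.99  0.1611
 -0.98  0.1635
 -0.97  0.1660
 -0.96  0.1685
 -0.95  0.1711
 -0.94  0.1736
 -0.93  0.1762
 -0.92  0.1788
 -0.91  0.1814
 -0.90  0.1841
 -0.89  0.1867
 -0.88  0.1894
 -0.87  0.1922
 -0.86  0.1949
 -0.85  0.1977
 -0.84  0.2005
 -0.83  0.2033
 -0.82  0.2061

$1.45

σ√T = 0.2·√0.25 = 0.1000
d₁ = [ln(155/140) + (0.006 − 0.049 + ½·0.2²)·0.25] / (σ√T) = (0.1018 − 0.0057) / 0.1000 = 0.9603 which rounds to 0.96
d₂ = 0.9603 − 0.1000 = 0.8603 which rounds to 0.86
exp(−qT) = exp(−0.049·0.25) = 0.9878;  exp(−rT) = exp(−0.006·0.25) = 0.9985
N(−d₂) = N(-0.86) = 0.1949;  N(−d₁) = N(-0.96) = 0.1685
P = 140·0.9985·0.1949 − 155·0.9878·0.1685 = 27.2451 − 25.7989 = 1.4462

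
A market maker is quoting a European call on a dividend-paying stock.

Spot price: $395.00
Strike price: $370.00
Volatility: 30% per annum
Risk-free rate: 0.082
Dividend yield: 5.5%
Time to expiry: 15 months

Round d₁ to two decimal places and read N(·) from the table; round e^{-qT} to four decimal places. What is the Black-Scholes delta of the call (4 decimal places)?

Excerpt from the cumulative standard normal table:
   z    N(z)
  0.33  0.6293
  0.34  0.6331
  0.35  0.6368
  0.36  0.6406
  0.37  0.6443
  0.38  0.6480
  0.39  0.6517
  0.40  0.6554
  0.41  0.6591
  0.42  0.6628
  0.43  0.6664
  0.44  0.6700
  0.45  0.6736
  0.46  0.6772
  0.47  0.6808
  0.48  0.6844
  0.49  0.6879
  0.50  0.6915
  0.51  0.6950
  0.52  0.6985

σ√T = 0.3 × 1.1180 = 0.3354
d₁ = [ln(395/370) + (0.082 − 0.055 + 0.3²/2)·1.25] / 0.3354 = [0.0654 + 0.0900] / 0.3354 = 0.4633 which rounds to 0.46
N(d₁) = N(0.46) = 0.6772
Δ_call = e^(−qT)·N(d₁) = 0.9336·0.6772 = 0.6322

0.6322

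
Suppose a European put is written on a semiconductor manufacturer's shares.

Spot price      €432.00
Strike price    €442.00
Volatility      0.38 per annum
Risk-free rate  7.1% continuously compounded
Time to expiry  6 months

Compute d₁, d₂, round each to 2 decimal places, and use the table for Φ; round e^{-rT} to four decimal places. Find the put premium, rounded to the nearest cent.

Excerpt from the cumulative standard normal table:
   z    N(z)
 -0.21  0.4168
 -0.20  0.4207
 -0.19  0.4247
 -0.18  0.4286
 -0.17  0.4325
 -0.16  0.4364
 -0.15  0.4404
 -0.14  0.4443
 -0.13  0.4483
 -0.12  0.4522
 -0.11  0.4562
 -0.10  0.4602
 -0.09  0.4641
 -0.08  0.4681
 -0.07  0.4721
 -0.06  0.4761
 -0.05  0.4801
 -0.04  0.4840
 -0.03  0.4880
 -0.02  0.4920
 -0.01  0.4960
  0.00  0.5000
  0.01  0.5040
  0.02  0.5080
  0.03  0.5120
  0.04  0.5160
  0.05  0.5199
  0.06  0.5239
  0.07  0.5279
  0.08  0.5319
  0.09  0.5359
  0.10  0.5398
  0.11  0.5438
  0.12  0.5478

€43.45

σ√T = 0.38·√0.5 = 0.2687
ln(S/K) + (r + σ²/2)T = ln(432/442) + (0.071 + 0.38²/2)·0.5 = -0.0229 + 0.0716 = 0.0487
d₁ = 0.0487 / 0.2687 = 0.1813 which rounds to 0.18
d₂ = d₁ − σ√T = 0.1813 − 0.2687 = -0.0874 which rounds to -0.09
exp(−rT) = exp(−0.071·0.5) = 0.9651
P = 442·0.9651·N(0.09) − 432·N(-0.18) = 442·0.9651·0.5359 − 432·0.4286 = 228.6011 − 185.1552 = 43.4459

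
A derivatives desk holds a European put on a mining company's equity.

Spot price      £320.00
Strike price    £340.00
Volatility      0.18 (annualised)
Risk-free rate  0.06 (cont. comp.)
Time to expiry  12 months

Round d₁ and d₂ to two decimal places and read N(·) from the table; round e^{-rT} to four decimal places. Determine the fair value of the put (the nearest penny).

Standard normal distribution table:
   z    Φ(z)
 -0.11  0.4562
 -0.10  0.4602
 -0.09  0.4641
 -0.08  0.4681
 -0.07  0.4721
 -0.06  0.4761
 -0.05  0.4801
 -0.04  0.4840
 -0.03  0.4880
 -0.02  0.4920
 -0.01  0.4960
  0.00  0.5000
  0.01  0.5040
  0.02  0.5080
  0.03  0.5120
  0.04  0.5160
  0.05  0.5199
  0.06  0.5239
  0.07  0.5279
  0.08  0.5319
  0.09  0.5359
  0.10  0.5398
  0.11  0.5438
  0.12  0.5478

£23.09

T = 1;  σ√T = 0.1800
d₁ = [ln(320/340) + (0.06 + 0.18²/2)·1] / 0.1800 = [-0.0606 + 0.0762] / 0.1800 = 0.0865 ⇒ 0.09
d₂ = d₁ − σ√T = 0.0865 − 0.1800 = -0.0935 ⇒ -0.09
exp(−rT) = exp(−0.06·1) = 0.9418
N(−d₂) = N(0.09) = 0.5359;  N(−d₁) = N(-0.09) = 0.4641
P = 340·0.9418·0.5359 − 320·0.4641 = 171.6016 − 148.5120 = 23.0896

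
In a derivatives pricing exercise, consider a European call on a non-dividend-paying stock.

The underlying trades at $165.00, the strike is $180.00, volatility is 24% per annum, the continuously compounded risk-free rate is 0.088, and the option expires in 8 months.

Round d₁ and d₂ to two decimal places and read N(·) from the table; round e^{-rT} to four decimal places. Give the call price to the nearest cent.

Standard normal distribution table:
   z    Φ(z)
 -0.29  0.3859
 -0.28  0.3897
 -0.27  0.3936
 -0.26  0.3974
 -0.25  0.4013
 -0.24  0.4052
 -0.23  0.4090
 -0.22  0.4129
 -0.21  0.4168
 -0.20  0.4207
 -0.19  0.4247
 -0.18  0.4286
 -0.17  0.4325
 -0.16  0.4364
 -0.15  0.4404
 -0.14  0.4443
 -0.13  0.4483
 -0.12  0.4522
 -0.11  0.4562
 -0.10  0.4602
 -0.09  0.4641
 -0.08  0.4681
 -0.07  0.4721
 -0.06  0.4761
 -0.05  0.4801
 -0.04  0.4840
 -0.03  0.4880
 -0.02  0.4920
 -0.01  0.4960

$10.44

σ√T = 0.24 × 0.8165 = 0.1960
d₁ = [ln(165/180) + (0.088 + 0.24²/2)·0.6667] / 0.1960 = [-0.0870 + 0.0779] / 0.1960 = -0.0467 which rounds to -0.05
d₂ = d₁ − σ√T = -0.0467 − 0.1960 = -0.2426 which rounds to -0.24
exp(−rT) = exp(−0.088·0.6667) = 0.9430
C = 165·N(-0.05) − 180·0.9430·N(-0.24) = 165·0.4801 − 180·0.9430·0.4052 = 79.2165 − 68.7786 = 10.4379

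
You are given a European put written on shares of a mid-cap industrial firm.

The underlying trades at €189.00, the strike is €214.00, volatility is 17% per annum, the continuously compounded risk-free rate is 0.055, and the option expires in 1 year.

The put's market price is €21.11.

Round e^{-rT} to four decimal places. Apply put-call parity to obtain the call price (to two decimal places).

exp(−rT) = exp(−0.055·1) = 0.9465
Put-call parity: C − P = S − K·e^(−rT) = 189 − 214·0.9465 = 189 − 202.5510 = -13.5510
C = P + (C − P) = 21.11 + (-13.5510) = 7.5590

€7.56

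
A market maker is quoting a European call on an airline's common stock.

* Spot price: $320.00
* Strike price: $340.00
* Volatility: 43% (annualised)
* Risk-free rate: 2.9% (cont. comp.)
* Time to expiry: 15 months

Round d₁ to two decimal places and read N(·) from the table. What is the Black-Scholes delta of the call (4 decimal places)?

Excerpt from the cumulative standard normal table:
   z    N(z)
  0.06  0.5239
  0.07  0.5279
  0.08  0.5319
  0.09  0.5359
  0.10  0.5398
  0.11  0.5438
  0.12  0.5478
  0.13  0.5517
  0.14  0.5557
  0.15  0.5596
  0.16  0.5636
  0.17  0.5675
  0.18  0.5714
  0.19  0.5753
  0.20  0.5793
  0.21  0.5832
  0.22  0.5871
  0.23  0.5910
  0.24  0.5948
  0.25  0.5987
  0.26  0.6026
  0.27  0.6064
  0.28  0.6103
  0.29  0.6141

σ√T = 0.43 × 1.1180 = 0.4808
d₁ = [ln(320/340) + (0.029 + ½·0.43²)·1.25] / (σ√T) = (-0.0606 + 0.1518) / 0.4808 = 0.1897 → 0.19
N(d₁) = N(0.19) = 0.5753
Δ_call = N(d₁) = 0.5753

0.5753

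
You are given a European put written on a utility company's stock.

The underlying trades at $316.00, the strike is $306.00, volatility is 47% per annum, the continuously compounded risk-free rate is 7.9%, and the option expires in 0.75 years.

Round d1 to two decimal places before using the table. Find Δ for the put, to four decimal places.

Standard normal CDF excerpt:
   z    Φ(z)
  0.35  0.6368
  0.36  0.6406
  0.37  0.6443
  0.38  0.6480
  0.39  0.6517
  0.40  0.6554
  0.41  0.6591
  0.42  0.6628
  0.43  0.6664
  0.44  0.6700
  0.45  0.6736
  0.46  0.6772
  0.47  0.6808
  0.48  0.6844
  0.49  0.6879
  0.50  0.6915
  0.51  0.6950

-0.3336

σ√T = 0.47 × 0.8660 = 0.4070
d₁ = [ln(316/306) + (0.079 + ½·0.47²)·0.75] / (σ√T) = (0.0322 + 0.1421) / 0.4070 = 0.4281 ⇒ 0.43
N(d₁) = N(0.43) = 0.6664
Δ_put = N(d₁) − 1 = 0.6664 − 1 = -0.3336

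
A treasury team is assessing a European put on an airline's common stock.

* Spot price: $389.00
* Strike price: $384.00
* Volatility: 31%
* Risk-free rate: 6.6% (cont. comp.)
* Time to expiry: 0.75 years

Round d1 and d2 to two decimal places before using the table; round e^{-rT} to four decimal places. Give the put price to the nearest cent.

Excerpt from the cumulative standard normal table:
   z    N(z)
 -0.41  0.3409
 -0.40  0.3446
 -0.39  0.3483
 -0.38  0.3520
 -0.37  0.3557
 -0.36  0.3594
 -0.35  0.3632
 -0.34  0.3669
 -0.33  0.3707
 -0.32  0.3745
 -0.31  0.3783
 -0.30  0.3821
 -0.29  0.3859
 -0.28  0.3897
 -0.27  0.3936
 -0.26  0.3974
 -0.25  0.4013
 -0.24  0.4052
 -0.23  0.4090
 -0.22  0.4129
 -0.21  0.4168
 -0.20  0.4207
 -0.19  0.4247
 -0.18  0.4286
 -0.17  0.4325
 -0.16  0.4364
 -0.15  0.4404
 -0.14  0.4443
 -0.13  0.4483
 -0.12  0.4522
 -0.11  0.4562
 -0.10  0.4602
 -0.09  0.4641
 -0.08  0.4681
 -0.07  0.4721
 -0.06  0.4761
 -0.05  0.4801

$29.81

σ√T = 0.31·√0.75 = 0.2685
ln(S/K) + (r + σ²/2)T = ln(389/384) + (0.066 + 0.31²/2)·0.75 = 0.0129 + 0.0855 = 0.0985
d₁ = 0.0985 / 0.2685 = 0.3668 → 0.37
d₂ = d₁ − σ√T = 0.3668 − 0.2685 = 0.0983 → 0.10
exp(−rT) = exp(−0.066·0.75) = 0.9517
N(−d₂) = N(-0.10) = 0.4602;  N(−d₁) = N(-0.37) = 0.3557
P = 384·0.9517·0.4602 − 389·0.3557 = 168.1814 − 138.3673 = 29.8141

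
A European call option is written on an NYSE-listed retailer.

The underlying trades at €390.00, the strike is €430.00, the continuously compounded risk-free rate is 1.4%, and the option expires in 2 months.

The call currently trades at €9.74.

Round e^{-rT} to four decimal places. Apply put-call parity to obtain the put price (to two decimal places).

€48.75

e^(−rT) = e^(−0.014·0.1667) = 0.9977
Put-call parity: C − P = S − K·e^(−rT) = 390 − 430·0.9977 = 390 − 429.0110 = -39.0110
P = C − (C − P) = 9.74 − (-39.0110) = 48.7510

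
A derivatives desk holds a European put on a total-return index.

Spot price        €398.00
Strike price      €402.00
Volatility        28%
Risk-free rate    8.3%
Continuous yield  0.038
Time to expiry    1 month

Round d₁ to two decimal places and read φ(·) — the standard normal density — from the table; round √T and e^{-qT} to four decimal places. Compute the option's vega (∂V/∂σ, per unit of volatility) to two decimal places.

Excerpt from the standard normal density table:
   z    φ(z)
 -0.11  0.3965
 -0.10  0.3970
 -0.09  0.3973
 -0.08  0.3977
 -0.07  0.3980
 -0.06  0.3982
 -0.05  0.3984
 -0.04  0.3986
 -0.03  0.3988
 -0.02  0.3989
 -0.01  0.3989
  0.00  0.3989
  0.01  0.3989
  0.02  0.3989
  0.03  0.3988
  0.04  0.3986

45.65

σ√T = 0.28 × 0.2887 = 0.0808
ln(S/K) + (r − q + σ²/2)T = ln(398/402) + (0.083 − 0.038 + 0.28²/2)·0.08333 = -0.0100 + 0.0070 = -0.0030
d₁ = -0.0030 / 0.0808 = -0.0369 → -0.04
√T = √0.08333 = 0.2887
φ(d₁) = φ(-0.04) = 0.3986
exp(−qT) = exp(−0.038·0.08333) = 0.9968
vega = S·exp(−qT)·φ(d₁)·√T = 398·0.9968·0.3986·0.2887 = 45.6536
(Vega is the same for a European call and put with the same parameters.)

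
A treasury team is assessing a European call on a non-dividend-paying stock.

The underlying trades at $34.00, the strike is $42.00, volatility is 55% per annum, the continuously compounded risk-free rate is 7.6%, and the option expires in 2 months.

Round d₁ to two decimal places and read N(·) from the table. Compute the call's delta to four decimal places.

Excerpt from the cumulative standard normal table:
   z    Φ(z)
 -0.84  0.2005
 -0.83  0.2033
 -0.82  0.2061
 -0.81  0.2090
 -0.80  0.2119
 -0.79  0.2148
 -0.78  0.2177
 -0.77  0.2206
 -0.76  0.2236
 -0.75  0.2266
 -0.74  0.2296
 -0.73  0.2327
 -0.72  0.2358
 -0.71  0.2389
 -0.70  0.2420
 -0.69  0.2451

σ√T = 0.55 × 0.4082 = 0.2245
ln(S/K) + (r + σ²/2)T = ln(34/42) + (0.076 + 0.55²/2)·0.1667 = -0.2113 + 0.0379 = -0.1734
d₁ = -0.1734 / 0.2245 = -0.7724 ≈ -0.77
N(d₁) = N(-0.77) = 0.2206
Δ_call = N(d₁) = 0.2206

0.2206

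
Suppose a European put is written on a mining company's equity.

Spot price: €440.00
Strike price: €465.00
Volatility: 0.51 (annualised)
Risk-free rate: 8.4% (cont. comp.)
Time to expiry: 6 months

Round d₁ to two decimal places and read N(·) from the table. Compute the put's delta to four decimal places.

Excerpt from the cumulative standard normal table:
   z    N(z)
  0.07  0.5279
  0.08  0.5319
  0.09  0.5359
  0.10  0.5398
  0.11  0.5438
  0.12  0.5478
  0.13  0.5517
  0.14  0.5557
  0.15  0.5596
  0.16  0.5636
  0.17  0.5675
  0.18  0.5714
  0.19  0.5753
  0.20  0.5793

σ√T = 0.51·√0.5 = 0.3606
d₁ = [ln(440/465) + (0.084 + 0.51²/2)·0.5] / 0.3606 = [-0.0553 + 0.1070] / 0.3606 = 0.1435 ⇒ 0.14
N(d₁) = N(0.14) = 0.5557
Δ_put = N(d₁) − 1 = 0.5557 − 1 = -0.4443

-0.4443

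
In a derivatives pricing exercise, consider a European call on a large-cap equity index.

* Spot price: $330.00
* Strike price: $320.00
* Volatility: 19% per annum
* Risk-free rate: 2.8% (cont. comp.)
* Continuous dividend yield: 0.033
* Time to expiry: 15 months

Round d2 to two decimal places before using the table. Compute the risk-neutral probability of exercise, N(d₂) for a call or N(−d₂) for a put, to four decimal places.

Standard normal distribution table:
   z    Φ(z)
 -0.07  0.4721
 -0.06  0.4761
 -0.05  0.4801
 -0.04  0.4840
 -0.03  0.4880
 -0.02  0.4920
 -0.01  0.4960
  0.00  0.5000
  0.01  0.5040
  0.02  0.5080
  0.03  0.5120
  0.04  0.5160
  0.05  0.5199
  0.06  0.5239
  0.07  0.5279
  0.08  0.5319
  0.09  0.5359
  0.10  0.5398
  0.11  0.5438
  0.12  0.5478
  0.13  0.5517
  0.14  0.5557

T = 1.25;  σ√T = 0.2124
d₁ = [ln(330/320) + (0.028 − 0.033 + 0.19²/2)·1.25] / 0.2124 = [0.0308 + 0.0163] / 0.2124 = 0.2216 → 0.22
d₂ = d₁ − σ√T = 0.2216 − 0.2124 = 0.0092 → 0.01
Pr(exercise) under Q = N(d₂) = 0.5040

0.5040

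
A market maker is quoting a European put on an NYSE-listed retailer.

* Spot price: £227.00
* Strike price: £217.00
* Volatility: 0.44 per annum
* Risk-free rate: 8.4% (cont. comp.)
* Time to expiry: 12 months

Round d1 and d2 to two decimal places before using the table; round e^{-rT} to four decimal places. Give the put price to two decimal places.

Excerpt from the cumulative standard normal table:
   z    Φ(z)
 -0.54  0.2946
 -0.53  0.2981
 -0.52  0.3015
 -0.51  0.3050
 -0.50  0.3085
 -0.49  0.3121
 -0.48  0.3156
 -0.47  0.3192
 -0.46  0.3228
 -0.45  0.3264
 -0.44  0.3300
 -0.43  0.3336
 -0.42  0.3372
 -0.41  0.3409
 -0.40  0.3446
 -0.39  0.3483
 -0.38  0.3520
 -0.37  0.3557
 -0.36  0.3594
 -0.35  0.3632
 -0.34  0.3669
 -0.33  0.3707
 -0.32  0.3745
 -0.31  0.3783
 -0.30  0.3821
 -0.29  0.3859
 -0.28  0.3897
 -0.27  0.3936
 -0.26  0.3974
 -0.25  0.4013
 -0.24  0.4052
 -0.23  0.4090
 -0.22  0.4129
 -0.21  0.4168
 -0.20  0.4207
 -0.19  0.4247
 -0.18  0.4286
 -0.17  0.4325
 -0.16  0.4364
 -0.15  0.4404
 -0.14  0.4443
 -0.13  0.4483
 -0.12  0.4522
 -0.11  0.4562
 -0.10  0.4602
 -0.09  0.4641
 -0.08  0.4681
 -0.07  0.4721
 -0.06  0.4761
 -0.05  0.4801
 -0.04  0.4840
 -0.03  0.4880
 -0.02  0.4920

T = 1;  σ√T = 0.4400
d₁ = [ln(227/217) + (0.084 + ½·0.44²)·1] / (σ√T) = (0.0451 + 0.1808) / 0.4400 = 0.5133 ≈ 0.51
d₂ = 0.5133 − 0.4400 = 0.0733 ≈ 0.07
exp(−rT) = exp(−0.084·1) = 0.9194
N(−d₂) = N(-0.07) = 0.4721;  N(−d₁) = N(-0.51) = 0.3050
P = 217·0.9194·0.4721 − 227·0.3050 = 94.1886 − 69.2350 = 24.9536

£24.95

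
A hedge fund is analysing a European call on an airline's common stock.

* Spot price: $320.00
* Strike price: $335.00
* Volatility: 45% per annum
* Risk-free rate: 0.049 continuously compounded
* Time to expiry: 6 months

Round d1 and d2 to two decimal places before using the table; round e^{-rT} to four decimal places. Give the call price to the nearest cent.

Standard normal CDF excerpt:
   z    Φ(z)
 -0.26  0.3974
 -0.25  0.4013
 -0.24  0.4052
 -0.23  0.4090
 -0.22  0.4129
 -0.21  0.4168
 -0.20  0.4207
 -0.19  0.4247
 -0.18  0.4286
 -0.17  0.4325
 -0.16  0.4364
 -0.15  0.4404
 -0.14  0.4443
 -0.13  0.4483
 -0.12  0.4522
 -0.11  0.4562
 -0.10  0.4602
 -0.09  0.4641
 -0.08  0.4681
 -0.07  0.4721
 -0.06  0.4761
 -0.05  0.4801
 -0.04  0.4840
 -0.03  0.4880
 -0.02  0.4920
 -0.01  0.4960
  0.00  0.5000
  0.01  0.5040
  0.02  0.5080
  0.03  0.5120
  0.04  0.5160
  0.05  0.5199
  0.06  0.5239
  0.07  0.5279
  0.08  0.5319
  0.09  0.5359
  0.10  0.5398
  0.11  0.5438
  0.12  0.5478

T = 0.5;  σ√T = 0.3182
d₁ = [ln(320/335) + (0.049 + 0.45²/2)·0.5] / 0.3182 = [-0.0458 + 0.0751] / 0.3182 = 0.0921 ≈ 0.09
d₂ = d₁ − σ√T = 0.0921 − 0.3182 = -0.2261 ≈ -0.23
exp(−rT) = exp(−0.049·0.5) = 0.9758
N(d₁) = N(0.09) = 0.5359;  N(d₂) = N(-0.23) = 0.4090
C = 320·0.5359 − 335·0.9758·0.4090 = 171.4880 − 133.6992 = 37.7888

$37.79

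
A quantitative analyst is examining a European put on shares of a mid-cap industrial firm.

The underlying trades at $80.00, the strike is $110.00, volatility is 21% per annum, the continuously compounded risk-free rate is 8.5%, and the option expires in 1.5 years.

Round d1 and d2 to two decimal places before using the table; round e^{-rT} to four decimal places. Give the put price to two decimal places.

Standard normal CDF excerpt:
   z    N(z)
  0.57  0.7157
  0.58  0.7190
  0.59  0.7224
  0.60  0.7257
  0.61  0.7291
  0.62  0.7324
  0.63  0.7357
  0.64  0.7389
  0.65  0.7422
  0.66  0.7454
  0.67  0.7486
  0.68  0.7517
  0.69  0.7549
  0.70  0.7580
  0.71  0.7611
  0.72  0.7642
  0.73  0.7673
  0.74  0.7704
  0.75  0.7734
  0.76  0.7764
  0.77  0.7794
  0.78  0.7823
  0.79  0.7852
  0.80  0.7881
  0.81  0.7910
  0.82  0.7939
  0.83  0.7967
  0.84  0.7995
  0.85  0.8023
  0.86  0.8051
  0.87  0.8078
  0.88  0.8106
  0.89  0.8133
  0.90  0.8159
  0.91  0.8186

$19.89

σ√T = 0.21 × 1.2247 = 0.2572
d₁ = [ln(80/110) + (0.085 + 0.21²/2)·1.5] / 0.2572 = [-0.3185 + 0.1606] / 0.2572 = -0.6138 which rounds to -0.61
d₂ = d₁ − σ√T = -0.6138 − 0.2572 = -0.8710 which rounds to -0.87
exp(−rT) = exp(−0.085·1.5) = 0.8803
N(−d₂) = N(0.87) = 0.8078;  N(−d₁) = N(0.61) = 0.7291
P = 110·0.8803·0.8078 − 80·0.7291 = 78.2217 − 58.3280 = 19.8937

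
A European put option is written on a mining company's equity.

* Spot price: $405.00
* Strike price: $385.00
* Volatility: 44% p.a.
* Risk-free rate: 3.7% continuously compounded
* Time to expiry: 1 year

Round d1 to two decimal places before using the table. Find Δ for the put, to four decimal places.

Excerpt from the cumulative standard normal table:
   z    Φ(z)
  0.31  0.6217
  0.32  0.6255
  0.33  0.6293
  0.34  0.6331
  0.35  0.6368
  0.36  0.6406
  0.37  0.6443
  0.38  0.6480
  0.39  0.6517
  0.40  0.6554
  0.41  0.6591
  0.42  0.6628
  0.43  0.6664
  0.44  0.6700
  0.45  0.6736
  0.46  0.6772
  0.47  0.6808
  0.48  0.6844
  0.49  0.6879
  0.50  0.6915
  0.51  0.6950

σ√T = 0.44·√1 = 0.4400
d₁ = [ln(405/385) + (0.037 + 0.44²/2)·1] / 0.4400 = [0.0506 + 0.1338] / 0.4400 = 0.4192 ≈ 0.42
N(d₁) = N(0.42) = 0.6628
Δ_put = N(d₁) − 1 = 0.6628 − 1 = -0.3372

-0.3372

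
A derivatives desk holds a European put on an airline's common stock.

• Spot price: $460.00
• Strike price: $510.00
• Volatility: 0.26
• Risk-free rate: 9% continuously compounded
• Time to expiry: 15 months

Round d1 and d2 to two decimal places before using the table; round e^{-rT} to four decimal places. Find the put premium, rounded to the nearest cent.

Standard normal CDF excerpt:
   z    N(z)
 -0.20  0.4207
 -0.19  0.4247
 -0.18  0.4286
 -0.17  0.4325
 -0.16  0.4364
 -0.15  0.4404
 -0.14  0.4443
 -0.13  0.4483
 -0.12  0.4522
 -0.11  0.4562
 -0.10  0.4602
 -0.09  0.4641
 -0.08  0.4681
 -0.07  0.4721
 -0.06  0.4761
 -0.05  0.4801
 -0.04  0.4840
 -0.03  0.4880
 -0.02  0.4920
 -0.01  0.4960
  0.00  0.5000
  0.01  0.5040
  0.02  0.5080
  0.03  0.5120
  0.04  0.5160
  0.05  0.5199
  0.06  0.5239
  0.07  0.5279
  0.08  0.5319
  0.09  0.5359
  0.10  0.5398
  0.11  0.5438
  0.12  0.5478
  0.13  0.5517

$50.67

T = 1.25;  σ√T = 0.2907
ln(S/K) + (r + σ²/2)T = ln(460/510) + (0.09 + 0.26²/2)·1.25 = -0.1032 + 0.1547 = 0.0516
d₁ = 0.0516 / 0.2907 = 0.1774 which rounds to 0.18
d₂ = d₁ − σ√T = 0.1774 − 0.2907 = -0.1133 which rounds to -0.11
e^(−rT) = e^(−0.09·1.25) = 0.8936
N(−d₂) = N(0.11) = 0.5438;  N(−d₁) = N(-0.18) = 0.4286
P = 510·0.8936·0.5438 − 460·0.4286 = 247.8292 − 197.1560 = 50.6732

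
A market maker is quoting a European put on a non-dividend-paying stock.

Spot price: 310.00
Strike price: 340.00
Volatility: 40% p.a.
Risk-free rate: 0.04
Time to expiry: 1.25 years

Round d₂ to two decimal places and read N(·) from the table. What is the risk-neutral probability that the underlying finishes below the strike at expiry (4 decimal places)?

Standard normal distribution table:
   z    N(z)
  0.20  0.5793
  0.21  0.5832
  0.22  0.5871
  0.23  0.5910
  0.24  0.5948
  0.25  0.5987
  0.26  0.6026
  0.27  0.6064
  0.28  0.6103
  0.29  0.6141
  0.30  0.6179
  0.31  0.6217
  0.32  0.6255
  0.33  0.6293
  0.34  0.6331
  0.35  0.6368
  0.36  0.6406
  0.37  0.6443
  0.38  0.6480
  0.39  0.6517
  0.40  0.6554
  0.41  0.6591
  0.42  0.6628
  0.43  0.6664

σ√T = 0.4·√1.25 = 0.4472
d₁ = [ln(310/340) + (0.04 + 0.4²/2)·1.25] / 0.4472 = [-0.0924 + 0.1500] / 0.4472 = 0.1289 which rounds to 0.13
d₂ = d₁ − σ√T = 0.1289 − 0.4472 = -0.3184 which rounds to -0.32
Risk-neutral Pr[S_T < K] = N(−d₂) = N(0.32) = 0.6255

0.6255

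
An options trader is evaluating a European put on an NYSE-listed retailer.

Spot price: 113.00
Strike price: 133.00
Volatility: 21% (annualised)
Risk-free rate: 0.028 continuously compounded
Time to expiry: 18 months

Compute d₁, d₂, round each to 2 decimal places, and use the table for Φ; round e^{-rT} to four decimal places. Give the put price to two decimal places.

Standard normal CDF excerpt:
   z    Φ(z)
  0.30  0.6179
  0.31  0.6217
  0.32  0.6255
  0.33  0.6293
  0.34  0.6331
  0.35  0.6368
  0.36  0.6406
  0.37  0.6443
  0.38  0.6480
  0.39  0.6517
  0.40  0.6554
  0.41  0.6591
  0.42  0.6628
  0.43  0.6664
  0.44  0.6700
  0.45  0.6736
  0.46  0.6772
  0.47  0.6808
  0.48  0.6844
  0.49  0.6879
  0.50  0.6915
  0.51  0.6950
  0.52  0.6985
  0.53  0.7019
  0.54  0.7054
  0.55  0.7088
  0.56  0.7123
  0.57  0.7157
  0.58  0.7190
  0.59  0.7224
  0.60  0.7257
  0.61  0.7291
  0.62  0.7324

21.01

T = 1.5;  σ√T = 0.2572
ln(S/K) + (r + σ²/2)T = ln(113/133) + (0.028 + 0.21²/2)·1.5 = -0.1630 + 0.0751 = -0.0879
d₁ = -0.0879 / 0.2572 = -0.3417 ≈ -0.34
d₂ = d₁ − σ√T = -0.3417 − 0.2572 = -0.5989 ≈ -0.60
e^(−rT) = e^(−0.028·1.5) = 0.9589
N(−d₂) = N(0.60) = 0.7257;  N(−d₁) = N(0.34) = 0.6331
P = 133·0.9589·0.7257 − 113·0.6331 = 92.5512 − 71.5403 = 21.0109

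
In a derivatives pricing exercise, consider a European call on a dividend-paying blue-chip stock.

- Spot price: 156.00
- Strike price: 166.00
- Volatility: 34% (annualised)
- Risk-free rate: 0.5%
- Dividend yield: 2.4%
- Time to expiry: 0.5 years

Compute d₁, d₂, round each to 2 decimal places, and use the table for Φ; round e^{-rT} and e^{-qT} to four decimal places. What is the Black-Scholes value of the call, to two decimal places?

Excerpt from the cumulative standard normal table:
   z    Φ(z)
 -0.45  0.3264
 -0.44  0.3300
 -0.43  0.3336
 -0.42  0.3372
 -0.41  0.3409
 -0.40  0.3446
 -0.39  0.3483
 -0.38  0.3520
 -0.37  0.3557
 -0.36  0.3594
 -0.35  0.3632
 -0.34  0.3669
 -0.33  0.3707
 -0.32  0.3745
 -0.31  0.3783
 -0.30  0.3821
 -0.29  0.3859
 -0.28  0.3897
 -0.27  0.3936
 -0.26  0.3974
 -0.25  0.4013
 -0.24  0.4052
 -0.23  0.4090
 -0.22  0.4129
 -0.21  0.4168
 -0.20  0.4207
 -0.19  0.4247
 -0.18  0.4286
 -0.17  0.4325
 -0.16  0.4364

σ√T = 0.34·√0.5 = 0.2404
ln(S/K) + (r − q + σ²/2)T = ln(156/166) + (0.005 − 0.024 + 0.34²/2)·0.5 = -0.0621 + 0.0194 = -0.0427
d₁ = -0.0427 / 0.2404 = -0.1777 which rounds to -0.18
d₂ = d₁ − σ√T = -0.1777 − 0.2404 = -0.4182 which rounds to -0.42
exp(−qT) = exp(−0.024·0.5) = 0.9881;  exp(−rT) = exp(−0.005·0.5) = 0.9975
N(d₁) = N(-0.18) = 0.4286;  N(d₂) = N(-0.42) = 0.3372
C = 156·0.9881·0.4286 − 166·0.9975·0.3372 = 66.0659 − 55.8353 = 10.2307

10.23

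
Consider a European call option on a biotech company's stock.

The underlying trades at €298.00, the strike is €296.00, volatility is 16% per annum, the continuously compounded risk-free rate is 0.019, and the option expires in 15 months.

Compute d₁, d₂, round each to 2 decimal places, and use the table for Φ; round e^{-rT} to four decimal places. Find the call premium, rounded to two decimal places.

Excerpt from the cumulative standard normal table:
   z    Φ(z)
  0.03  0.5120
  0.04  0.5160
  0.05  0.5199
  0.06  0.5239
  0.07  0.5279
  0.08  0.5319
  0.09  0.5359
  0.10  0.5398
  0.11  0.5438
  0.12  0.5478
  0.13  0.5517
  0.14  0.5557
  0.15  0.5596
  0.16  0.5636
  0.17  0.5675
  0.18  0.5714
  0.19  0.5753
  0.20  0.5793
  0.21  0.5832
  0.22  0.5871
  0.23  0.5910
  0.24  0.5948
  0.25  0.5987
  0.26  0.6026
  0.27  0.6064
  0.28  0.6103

T = 1.25;  σ√T = 0.1789
ln(S/K) + (r + σ²/2)T = ln(298/296) + (0.019 + 0.16²/2)·1.25 = 0.0067 + 0.0398 = 0.0465
d₁ = 0.0465 / 0.1789 = 0.2599 ≈ 0.26
d₂ = d₁ − σ√T = 0.2599 − 0.1789 = 0.0810 ≈ 0.08
exp(−rT) = exp(−0.019·1.25) = 0.9765
C = 298·N(0.26) − 296·0.9765·N(0.08) = 298·0.6026 − 296·0.9765·0.5319 = 179.5748 − 153.7425 = 25.8323

€25.83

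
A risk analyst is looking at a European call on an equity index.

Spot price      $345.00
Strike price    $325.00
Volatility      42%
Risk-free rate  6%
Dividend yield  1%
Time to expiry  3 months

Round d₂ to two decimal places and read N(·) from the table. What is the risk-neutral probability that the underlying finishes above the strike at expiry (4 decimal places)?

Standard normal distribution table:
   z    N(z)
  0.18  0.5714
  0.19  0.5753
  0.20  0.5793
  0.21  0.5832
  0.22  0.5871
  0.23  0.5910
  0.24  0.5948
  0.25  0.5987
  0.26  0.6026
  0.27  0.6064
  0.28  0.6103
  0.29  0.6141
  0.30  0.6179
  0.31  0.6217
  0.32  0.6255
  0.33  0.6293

0.5948

T = 0.25;  σ√T = 0.2100
d₁ = [ln(345/325) + (0.06 − 0.01 + 0.42²/2)·0.25] / 0.2100 = [0.0597 + 0.0345] / 0.2100 = 0.4489 ⇒ 0.45
d₂ = d₁ − σ√T = 0.4489 − 0.2100 = 0.2389 ⇒ 0.24
Pr(exercise) under Q = N(d₂) = 0.5948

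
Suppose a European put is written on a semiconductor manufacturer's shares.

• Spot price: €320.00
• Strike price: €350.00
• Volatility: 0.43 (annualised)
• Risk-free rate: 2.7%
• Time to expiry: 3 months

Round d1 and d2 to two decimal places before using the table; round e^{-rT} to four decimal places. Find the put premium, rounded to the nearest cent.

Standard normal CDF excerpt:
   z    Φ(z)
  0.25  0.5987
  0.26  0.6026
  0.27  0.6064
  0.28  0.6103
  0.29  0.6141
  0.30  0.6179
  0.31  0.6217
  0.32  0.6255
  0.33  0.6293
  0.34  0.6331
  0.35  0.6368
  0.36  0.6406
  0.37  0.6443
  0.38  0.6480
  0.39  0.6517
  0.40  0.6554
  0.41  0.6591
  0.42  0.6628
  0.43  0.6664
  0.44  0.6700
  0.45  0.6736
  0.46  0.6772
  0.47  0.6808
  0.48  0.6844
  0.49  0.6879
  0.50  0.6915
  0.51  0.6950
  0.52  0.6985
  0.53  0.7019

T = 0.25;  σ√T = 0.2150
d₁ = [ln(320/350) + (0.027 + 0.43²/2)·0.25] / 0.2150 = [-0.0896 + 0.0299] / 0.2150 = -0.2779 which rounds to -0.28
d₂ = d₁ − σ√T = -0.2779 − 0.2150 = -0.4929 which rounds to -0.49
e^(−rT) = e^(−0.027·0.25) = 0.9933
N(−d₂) = N(0.49) = 0.6879;  N(−d₁) = N(0.28) = 0.6103
P = 350·0.9933·0.6879 − 320·0.6103 = 239.1519 − 195.2960 = 43.8559

€43.86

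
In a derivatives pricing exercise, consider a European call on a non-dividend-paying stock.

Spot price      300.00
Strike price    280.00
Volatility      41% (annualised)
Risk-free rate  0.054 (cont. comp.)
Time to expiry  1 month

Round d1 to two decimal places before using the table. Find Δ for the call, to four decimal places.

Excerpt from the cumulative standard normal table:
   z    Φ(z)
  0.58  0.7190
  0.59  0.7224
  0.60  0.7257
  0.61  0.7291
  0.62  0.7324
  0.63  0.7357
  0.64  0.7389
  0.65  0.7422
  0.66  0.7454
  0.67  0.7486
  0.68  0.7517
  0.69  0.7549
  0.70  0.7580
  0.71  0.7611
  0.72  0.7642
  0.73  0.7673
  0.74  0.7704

σ√T = 0.41 × 0.2887 = 0.1184
d₁ = [ln(300/280) + (0.054 + 0.41²/2)·0.08333] / 0.1184 = [0.0690 + 0.0115] / 0.1184 = 0.6801 → 0.68
N(d₁) = N(0.68) = 0.7517
Δ_call = N(d₁) = 0.7517

0.7517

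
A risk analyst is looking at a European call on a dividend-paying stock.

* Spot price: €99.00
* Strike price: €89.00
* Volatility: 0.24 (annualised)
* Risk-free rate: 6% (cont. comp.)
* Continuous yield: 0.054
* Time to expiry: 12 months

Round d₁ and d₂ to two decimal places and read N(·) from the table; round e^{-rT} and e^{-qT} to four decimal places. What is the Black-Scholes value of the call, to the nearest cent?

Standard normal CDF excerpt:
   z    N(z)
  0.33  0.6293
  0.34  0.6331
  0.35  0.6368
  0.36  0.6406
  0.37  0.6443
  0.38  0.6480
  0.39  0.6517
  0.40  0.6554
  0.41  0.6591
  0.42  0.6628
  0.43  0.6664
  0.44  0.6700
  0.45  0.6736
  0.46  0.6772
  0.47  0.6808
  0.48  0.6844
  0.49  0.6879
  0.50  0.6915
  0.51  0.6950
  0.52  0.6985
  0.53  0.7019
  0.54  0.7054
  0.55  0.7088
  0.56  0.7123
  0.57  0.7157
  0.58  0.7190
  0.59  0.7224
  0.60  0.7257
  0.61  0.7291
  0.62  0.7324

€14.38

T = 1;  σ√T = 0.2400
d₁ = [ln(99/89) + (0.06 − 0.054 + 0.24²/2)·1] / 0.2400 = [0.1065 + 0.0348] / 0.2400 = 0.5887 ⇒ 0.59
d₂ = d₁ − σ√T = 0.5887 − 0.2400 = 0.3487 ⇒ 0.35
e^(−qT) = e^(−0.054·1) = 0.9474;  e^(−rT) = e^(−0.06·1) = 0.9418
C = 99·0.9474·N(0.59) − 89·0.9418·N(0.35) = 99·0.9474·0.7224 − 89·0.9418·0.6368 = 67.7558 − 53.3767 = 14.3791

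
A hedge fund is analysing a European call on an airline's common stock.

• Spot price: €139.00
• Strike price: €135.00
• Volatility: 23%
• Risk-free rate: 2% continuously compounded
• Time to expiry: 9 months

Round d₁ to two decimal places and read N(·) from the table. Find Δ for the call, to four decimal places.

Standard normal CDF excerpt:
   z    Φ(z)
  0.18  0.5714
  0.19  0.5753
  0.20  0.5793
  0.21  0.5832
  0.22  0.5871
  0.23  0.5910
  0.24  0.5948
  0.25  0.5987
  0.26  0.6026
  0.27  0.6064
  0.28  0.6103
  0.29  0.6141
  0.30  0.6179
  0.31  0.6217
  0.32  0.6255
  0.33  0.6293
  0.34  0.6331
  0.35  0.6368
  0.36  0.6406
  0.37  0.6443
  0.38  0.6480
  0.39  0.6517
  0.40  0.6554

σ√T = 0.23·√0.75 = 0.1992
d₁ = [ln(139/135) + (0.02 + 0.23²/2)·0.75] / 0.1992 = [0.0292 + 0.0348] / 0.1992 = 0.3215 which rounds to 0.32
N(d₁) = N(0.32) = 0.6255
Δ_call = N(d₁) = 0.6255

0.6255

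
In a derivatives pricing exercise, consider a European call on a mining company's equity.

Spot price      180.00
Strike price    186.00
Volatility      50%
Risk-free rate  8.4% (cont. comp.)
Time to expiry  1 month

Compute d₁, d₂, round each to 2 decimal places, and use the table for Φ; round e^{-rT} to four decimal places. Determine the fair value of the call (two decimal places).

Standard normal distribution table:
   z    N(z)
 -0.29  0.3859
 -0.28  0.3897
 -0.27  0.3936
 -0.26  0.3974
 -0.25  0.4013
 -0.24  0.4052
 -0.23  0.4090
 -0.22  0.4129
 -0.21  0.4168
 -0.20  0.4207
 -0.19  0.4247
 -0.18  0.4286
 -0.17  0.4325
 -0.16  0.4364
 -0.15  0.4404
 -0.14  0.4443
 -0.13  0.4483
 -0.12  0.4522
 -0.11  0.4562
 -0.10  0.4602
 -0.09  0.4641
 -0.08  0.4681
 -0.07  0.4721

8.00

T = 0.08333;  σ√T = 0.1443
d₁ = [ln(180/186) + (0.084 + ½·0.5²)·0.08333] / (σ√T) = (-0.0328 + 0.0174) / 0.1443 = -0.1065 → -0.11
d₂ = -0.1065 − 0.1443 = -0.2508 → -0.25
e^(−rT) = e^(−0.084·0.08333) = 0.9930
C = 180·N(-0.11) − 186·0.9930·N(-0.25) = 180·0.4562 − 186·0.9930·0.4013 = 82.1160 − 74.1193 = 7.9967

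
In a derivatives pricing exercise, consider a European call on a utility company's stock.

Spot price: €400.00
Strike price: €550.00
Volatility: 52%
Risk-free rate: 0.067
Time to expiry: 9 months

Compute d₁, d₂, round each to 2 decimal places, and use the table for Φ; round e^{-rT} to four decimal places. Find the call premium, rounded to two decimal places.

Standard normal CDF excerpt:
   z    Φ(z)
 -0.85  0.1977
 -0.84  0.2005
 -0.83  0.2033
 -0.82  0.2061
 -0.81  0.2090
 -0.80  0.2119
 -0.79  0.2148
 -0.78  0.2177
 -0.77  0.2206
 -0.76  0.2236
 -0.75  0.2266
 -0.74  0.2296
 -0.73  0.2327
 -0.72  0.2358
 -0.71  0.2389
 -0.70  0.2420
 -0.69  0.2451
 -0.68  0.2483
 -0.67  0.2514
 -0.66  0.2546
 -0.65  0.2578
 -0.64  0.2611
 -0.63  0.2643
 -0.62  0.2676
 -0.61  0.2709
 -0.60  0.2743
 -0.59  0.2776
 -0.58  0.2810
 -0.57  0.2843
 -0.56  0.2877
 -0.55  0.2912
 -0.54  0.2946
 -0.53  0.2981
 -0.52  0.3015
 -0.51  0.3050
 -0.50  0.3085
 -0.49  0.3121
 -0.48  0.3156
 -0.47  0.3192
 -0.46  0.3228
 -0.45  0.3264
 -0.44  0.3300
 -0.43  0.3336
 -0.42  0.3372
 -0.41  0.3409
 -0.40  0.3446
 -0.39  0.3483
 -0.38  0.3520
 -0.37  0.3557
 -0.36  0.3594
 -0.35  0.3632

€34.48

σ√T = 0.52 × 0.8660 = 0.4503
d₁ = [ln(400/550) + (0.067 + ½·0.52²)·0.75] / (σ√T) = (-0.3185 + 0.1517) / 0.4503 = -0.3704 → -0.37
d₂ = -0.3704 − 0.4503 = -0.8207 → -0.82
exp(−rT) = exp(−0.067·0.75) = 0.9510
C = 400·N(-0.37) − 550·0.9510·N(-0.82) = 400·0.3557 − 550·0.9510·0.2061 = 142.2800 − 107.8006 = 34.4794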